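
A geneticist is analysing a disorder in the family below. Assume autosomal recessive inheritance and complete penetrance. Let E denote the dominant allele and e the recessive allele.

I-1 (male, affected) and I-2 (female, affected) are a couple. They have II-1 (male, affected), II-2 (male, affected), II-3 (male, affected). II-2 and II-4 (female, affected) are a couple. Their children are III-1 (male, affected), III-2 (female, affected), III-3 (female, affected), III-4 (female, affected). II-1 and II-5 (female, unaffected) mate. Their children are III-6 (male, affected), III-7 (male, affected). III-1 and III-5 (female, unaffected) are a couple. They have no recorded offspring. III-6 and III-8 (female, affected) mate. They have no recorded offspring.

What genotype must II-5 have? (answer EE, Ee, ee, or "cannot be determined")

Ee

From phenotype alone, II-5 is EE or Ee.
II-5 is unaffected so carries E and passed e to III-6 (ee), so II-5 is Ee.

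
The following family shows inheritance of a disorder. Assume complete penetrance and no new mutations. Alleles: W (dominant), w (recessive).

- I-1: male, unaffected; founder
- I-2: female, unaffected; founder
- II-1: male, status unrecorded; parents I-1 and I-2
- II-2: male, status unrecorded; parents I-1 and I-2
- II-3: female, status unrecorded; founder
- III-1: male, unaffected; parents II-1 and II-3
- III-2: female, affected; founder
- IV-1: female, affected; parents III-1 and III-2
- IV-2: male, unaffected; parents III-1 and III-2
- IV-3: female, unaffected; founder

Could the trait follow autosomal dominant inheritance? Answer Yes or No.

A consistent assignment under autosomal dominant exists: I-1 ww, I-2 ww, II-1 ww, II-2 ww, II-3 Ww, III-1 ww, III-2 Ww, IV-1 Ww, IV-2 ww, IV-3 ww.
In this assignment every recorded phenotype matches its genotype and every non-founder's genotype is obtainable from its parents' genotypes, so the pedigree is consistent.

Yes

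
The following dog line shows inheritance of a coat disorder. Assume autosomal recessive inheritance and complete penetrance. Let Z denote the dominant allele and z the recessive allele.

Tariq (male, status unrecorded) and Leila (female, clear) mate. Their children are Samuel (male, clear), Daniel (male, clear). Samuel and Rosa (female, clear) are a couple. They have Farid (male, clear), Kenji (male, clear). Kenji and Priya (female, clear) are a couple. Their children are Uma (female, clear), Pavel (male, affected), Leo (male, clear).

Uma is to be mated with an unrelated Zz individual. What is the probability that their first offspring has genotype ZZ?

Kenji is clear so carries Z and passed z to Pavel (zz), so Kenji is Zz.
Priya is clear so carries Z and passed z to Pavel (zz), so Priya is Zz.
Uma is a clear offspring of Kenji (Zz) × Priya (Zz), whose cross gives 1/4 ZZ : 1/2 Zz : 1/4 zz; conditioning on being clear, Uma is ZZ with probability 1/3, Zz with probability 2/3.
Summing over parental genotype combinations, P(offspring has genotype ZZ) = 1/3·1/2 + 2/3·1/4 = 1/3.

1/3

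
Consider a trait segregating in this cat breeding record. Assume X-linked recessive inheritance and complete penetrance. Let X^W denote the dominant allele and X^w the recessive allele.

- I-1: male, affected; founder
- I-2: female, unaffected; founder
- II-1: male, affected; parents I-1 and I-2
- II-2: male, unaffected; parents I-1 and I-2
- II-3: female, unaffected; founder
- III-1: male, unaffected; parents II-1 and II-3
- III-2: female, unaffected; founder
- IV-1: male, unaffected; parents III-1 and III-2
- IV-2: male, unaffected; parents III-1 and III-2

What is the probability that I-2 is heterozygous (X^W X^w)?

1

I-2 is unaffected so carries W and passed w to II-1 (X^w Y), so I-2 is X^W X^w, giving P(X^W X^w) = 1.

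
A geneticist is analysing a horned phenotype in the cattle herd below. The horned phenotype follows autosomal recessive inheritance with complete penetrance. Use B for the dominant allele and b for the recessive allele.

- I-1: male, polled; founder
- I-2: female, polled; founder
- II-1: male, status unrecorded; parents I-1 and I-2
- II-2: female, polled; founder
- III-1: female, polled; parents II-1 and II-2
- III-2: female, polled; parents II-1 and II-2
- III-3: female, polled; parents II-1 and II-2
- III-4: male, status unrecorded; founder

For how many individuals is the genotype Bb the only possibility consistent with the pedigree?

0

No individual's genotype is forced to Bb by the pedigree, so the count is 0.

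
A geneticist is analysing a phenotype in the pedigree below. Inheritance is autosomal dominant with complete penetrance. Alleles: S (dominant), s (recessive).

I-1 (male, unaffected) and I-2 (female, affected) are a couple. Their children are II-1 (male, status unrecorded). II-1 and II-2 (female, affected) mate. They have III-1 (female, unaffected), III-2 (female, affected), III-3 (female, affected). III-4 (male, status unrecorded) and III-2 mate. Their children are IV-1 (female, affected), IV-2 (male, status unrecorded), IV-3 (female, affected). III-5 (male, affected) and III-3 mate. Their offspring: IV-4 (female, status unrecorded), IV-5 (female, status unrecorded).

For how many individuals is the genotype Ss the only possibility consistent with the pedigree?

1

Obligate heterozygotes: II-2 is affected so carries S and passed s to III-1 (ss), so II-2 is Ss.
Every other individual is either homozygous by phenotype or has at least one consistent homozygous assignment, so the count is 1.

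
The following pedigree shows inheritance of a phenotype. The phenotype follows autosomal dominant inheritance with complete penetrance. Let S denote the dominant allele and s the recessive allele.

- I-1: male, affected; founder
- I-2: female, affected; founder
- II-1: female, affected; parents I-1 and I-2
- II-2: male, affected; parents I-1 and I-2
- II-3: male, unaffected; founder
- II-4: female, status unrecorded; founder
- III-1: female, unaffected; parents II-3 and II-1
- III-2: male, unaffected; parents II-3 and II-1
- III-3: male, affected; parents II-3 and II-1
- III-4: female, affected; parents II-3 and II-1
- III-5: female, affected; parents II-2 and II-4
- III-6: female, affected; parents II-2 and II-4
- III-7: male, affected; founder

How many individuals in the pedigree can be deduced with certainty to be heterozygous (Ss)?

Obligate heterozygotes: II-1 is affected so carries S and passed s to III-1 (ss), so II-1 is Ss; III-3 is affected so carries S and received s from II-3 (ss), so III-3 is Ss; III-4 is affected so carries S and received s from II-3 (ss), so III-4 is Ss.
Every other individual is either homozygous by phenotype or has at least one consistent homozygous assignment, so the count is 3.

3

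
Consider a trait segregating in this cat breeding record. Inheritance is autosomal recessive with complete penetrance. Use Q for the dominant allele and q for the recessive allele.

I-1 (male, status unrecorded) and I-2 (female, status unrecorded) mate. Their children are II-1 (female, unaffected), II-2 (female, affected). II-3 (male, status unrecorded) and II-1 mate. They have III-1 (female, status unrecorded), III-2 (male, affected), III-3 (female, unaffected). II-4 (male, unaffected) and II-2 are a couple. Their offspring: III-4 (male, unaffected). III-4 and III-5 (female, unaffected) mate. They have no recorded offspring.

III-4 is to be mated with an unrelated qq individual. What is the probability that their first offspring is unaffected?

1/2

III-4 is unaffected so carries Q and received q from II-2 (qq), so III-4 is Qq.
The cross gives 1/2 Qq : 1/2 qq, so P(offspring is unaffected) = 1/2.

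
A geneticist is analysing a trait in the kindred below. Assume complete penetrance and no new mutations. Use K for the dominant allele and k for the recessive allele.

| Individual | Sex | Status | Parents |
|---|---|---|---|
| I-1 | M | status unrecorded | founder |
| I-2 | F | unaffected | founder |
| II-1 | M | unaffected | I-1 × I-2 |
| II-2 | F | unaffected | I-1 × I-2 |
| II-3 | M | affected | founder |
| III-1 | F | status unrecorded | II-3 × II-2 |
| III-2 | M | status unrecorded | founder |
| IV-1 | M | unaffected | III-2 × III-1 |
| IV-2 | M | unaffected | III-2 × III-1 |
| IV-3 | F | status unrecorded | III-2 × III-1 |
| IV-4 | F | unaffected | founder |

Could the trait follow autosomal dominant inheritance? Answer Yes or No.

A consistent assignment under autosomal dominant exists: I-1 Kk, I-2 kk, II-1 kk, II-2 kk, II-3 KK, III-1 Kk, III-2 Kk, IV-1 kk, IV-2 kk, IV-3 KK, IV-4 kk.
In this assignment every recorded phenotype matches its genotype and every non-founder's genotype is obtainable from its parents' genotypes, so the pedigree is consistent.

Yes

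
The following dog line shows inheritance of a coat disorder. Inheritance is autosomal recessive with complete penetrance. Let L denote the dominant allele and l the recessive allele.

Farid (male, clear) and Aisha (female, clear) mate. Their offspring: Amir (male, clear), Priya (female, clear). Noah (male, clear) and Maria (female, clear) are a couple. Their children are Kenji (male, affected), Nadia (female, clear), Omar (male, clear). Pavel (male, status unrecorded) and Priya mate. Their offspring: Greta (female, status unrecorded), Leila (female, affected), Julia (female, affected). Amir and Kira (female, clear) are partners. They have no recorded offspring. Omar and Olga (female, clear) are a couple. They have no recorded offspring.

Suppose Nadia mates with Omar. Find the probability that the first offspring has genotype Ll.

Noah is clear so carries L and passed l to Kenji (ll), so Noah is Ll.
Maria is clear so carries L and passed l to Kenji (ll), so Maria is Ll.
Nadia is a clear offspring of Noah (Ll) × Maria (Ll), whose cross gives 1/4 LL : 1/2 Ll : 1/4 ll; conditioning on being clear, Nadia is LL with probability 1/3, Ll with probability 2/3.
Omar is a clear offspring of Noah (Ll) × Maria (Ll), whose cross gives 1/4 LL : 1/2 Ll : 1/4 ll; conditioning on being clear, Omar is LL with probability 1/3, Ll with probability 2/3.
Summing over parental genotype combinations, P(offspring has genotype Ll) = 2/9·1/2 + 2/9·1/2 + 4/9·1/2 = 4/9.

4/9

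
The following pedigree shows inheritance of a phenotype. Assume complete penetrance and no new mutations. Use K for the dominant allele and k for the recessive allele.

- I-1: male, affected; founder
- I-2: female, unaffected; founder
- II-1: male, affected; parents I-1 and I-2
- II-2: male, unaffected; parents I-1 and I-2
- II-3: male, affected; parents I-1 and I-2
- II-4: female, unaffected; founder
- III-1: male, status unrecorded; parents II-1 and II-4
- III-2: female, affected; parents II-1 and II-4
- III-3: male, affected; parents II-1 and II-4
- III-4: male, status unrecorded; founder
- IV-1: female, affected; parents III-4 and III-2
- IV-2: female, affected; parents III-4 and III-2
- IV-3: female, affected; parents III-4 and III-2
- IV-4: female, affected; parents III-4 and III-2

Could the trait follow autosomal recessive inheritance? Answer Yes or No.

A consistent assignment under autosomal recessive exists: I-1 kk, I-2 Kk, II-1 kk, II-2 Kk, II-3 kk, II-4 Kk, III-1 Kk, III-2 kk, III-3 kk, III-4 Kk, IV-1 kk, IV-2 kk, IV-3 kk, IV-4 kk.
In this assignment every recorded phenotype matches its genotype and every non-founder's genotype is obtainable from its parents' genotypes, so the pedigree is consistent.

Yes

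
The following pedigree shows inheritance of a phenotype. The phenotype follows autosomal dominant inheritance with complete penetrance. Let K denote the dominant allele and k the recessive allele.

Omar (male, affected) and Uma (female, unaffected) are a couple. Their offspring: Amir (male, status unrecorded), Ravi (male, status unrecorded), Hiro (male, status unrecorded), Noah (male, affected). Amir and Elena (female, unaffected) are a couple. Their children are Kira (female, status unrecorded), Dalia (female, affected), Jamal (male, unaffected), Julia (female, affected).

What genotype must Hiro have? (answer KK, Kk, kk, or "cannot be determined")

cannot be determined

Hiro's phenotype is unrecorded, and no parent or child forces a single allele at both positions; consistent genotype assignments exist with Hiro as Kk or kk.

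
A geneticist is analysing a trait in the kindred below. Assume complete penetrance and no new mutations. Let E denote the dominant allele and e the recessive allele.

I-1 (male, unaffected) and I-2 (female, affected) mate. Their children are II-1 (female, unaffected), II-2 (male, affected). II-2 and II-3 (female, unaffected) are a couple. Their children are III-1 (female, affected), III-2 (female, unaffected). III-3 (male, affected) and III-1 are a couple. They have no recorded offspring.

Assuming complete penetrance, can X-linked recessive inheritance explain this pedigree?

Yes

A consistent assignment under X-linked recessive exists: I-1 X^E Y, I-2 X^e X^e, II-1 X^E X^e, II-2 X^e Y, II-3 X^E X^e, III-1 X^e X^e, III-2 X^E X^e, III-3 X^e Y.
In this assignment every recorded phenotype matches its genotype and every non-founder's genotype is obtainable from its parents' genotypes, so the pedigree is consistent.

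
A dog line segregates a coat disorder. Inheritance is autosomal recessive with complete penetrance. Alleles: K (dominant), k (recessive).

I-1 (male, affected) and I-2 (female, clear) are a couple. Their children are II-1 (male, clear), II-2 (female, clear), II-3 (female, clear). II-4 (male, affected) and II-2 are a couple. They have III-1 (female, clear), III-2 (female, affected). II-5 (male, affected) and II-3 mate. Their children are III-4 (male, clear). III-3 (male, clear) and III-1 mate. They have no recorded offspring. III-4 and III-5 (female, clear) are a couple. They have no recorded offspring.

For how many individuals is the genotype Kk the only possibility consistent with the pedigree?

Obligate heterozygotes: II-1 is clear so carries K and received k from I-1 (kk), so II-1 is Kk; II-2 is clear so carries K and received k from I-1 (kk), so II-2 is Kk; II-3 is clear so carries K and received k from I-1 (kk), so II-3 is Kk; III-1 is clear so carries K and received k from II-4 (kk), so III-1 is Kk; III-4 is clear so carries K and received k from II-5 (kk), so III-4 is Kk.
Every other individual is either homozygous by phenotype or has at least one consistent homozygous assignment, so the count is 5.

5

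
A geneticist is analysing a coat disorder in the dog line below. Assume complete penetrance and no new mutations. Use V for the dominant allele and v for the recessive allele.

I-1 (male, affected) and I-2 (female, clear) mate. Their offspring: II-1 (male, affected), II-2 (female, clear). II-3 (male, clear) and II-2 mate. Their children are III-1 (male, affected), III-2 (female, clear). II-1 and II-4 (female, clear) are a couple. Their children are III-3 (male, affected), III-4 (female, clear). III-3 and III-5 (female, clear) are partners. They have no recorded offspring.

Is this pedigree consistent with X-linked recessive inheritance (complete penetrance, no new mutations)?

A consistent assignment under X-linked recessive exists: I-1 X^v Y, I-2 X^V X^v, II-1 X^v Y, II-2 X^V X^v, II-3 X^V Y, II-4 X^V X^v, III-1 X^v Y, III-2 X^V X^V, III-3 X^v Y, III-4 X^V X^v, III-5 X^V X^V.
In this assignment every recorded phenotype matches its genotype and every non-founder's genotype is obtainable from its parents' genotypes, so the pedigree is consistent.

Yes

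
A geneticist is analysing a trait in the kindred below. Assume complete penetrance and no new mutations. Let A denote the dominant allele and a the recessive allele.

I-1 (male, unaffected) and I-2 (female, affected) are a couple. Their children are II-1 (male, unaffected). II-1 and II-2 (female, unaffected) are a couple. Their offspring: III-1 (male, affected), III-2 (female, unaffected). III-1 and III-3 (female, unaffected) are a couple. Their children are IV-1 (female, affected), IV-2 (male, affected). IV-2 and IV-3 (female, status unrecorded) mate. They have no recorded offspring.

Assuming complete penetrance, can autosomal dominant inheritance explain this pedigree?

Under autosomal dominant, III-1 (affected, male) cannot arise from II-1 (unaffected) × II-2 (unaffected).

No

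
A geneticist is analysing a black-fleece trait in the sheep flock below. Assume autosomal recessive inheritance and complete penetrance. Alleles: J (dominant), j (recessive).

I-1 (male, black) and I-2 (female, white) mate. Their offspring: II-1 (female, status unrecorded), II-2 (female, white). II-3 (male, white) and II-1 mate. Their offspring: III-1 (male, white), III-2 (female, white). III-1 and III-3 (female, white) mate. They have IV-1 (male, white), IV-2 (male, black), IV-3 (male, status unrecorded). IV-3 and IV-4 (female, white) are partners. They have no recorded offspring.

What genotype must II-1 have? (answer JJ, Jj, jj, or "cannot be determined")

II-1's phenotype is unrecorded, and no parent or child forces a single allele at both positions; consistent genotype assignments exist with II-1 as Jj or jj.

cannot be determined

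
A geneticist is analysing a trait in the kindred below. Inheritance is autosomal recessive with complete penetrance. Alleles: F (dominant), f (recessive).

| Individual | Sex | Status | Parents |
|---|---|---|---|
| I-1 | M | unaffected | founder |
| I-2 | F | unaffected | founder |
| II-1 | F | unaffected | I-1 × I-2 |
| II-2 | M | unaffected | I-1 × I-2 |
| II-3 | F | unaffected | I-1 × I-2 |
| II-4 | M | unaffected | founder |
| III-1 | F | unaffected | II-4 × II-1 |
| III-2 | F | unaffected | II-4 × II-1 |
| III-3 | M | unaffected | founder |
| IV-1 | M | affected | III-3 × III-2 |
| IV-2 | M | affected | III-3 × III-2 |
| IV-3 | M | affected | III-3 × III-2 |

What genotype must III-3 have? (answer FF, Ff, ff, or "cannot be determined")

From phenotype alone, III-3 is FF or Ff.
III-3 is unaffected so carries F and passed f to IV-1 (ff), so III-3 is Ff.

Ff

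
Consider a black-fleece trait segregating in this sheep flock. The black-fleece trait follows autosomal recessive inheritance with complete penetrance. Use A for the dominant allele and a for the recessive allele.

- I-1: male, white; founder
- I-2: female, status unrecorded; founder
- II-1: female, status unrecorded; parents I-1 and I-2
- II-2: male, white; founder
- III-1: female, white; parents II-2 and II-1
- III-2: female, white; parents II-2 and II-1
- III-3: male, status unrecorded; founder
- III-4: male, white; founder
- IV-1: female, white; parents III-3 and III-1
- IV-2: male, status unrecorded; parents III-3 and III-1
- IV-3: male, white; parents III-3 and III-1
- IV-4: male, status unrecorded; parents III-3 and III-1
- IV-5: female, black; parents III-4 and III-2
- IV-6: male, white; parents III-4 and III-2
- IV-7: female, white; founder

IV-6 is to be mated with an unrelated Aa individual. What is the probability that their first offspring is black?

1/6

III-4 is white so carries A and passed a to IV-5 (aa), so III-4 is Aa.
III-2 is white so carries A and passed a to IV-5 (aa), so III-2 is Aa.
IV-6 is a white offspring of III-4 (Aa) × III-2 (Aa), whose cross gives 1/4 AA : 1/2 Aa : 1/4 aa; conditioning on being white, IV-6 is AA with probability 1/3, Aa with probability 2/3.
Summing over parental genotype combinations, P(offspring is black) = 2/3·1/4 = 1/6.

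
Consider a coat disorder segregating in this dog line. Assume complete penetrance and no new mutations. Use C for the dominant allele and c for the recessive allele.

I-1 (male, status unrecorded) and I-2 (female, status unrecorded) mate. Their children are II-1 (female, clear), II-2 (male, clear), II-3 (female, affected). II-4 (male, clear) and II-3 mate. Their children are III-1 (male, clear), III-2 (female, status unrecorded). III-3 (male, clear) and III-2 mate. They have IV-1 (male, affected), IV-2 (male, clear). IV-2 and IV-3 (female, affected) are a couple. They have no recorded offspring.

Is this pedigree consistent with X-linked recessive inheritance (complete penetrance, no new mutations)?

No

Under X-linked recessive, III-1 (clear, male) cannot arise from II-4 (clear) × II-3 (affected).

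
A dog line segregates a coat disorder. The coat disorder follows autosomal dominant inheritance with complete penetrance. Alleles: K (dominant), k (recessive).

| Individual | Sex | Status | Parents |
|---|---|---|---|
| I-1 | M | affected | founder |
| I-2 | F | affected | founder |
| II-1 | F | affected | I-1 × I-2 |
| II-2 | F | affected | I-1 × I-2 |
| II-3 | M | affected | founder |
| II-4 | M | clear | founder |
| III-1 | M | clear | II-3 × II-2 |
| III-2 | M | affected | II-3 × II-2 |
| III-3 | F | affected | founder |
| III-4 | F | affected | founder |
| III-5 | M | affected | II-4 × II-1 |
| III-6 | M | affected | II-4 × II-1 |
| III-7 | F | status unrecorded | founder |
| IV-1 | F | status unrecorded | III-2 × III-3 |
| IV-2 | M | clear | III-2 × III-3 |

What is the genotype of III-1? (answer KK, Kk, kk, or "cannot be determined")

kk

III-1 is clear, so III-1 is kk.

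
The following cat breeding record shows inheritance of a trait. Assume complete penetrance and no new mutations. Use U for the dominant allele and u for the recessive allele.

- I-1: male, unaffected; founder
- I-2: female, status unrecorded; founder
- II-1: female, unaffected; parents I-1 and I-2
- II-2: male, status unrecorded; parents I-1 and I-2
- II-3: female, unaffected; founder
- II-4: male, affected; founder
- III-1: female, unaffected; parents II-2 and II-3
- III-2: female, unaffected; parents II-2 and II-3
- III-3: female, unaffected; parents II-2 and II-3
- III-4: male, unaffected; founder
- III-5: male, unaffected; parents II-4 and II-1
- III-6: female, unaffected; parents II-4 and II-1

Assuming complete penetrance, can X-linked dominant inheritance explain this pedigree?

Under X-linked dominant, III-6 (unaffected, female) cannot arise from II-4 (affected) × II-1 (unaffected).

No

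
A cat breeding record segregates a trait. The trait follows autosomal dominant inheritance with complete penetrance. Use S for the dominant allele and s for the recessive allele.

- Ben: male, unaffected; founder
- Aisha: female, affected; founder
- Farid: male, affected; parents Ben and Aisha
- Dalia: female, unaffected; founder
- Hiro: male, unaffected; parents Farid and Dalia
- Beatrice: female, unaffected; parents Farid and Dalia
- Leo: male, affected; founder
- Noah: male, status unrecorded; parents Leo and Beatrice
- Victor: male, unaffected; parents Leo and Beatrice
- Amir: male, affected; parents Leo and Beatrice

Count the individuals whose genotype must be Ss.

Obligate heterozygotes: Farid is affected so carries S and received s from Ben (ss), so Farid is Ss; Leo is affected so carries S and passed s to Victor (ss), so Leo is Ss; Amir is affected so carries S and received s from Beatrice (ss), so Amir is Ss.
Every other individual is either homozygous by phenotype or has at least one consistent homozygous assignment, so the count is 3.

3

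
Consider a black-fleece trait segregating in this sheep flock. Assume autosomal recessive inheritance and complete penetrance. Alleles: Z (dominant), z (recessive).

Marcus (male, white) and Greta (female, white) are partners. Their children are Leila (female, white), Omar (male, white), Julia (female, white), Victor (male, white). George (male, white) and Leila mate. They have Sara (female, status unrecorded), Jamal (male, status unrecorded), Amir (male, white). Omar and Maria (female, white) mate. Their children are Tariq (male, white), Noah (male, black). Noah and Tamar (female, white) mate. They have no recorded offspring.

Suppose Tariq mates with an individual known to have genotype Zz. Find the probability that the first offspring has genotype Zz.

Omar is white so carries Z and passed z to Noah (zz), so Omar is Zz.
Maria is white so carries Z and passed z to Noah (zz), so Maria is Zz.
Tariq is a white offspring of Omar (Zz) × Maria (Zz), whose cross gives 1/4 ZZ : 1/2 Zz : 1/4 zz; conditioning on being white, Tariq is ZZ with probability 1/3, Zz with probability 2/3.
Summing over parental genotype combinations, P(offspring has genotype Zz) = 1/3·1/2 + 2/3·1/2 = 1/2.

1/2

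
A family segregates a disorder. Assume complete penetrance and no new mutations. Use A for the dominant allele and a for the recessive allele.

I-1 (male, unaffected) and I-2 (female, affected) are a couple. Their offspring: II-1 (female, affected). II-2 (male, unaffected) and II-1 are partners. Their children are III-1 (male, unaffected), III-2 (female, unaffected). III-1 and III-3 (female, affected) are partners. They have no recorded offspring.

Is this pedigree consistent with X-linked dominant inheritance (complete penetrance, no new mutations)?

Yes

A consistent assignment under X-linked dominant exists: I-1 X^a Y, I-2 X^A X^A, II-1 X^A X^a, II-2 X^a Y, III-1 X^a Y, III-2 X^a X^a, III-3 X^A X^A.
In this assignment every recorded phenotype matches its genotype and every non-founder's genotype is obtainable from its parents' genotypes, so the pedigree is consistent.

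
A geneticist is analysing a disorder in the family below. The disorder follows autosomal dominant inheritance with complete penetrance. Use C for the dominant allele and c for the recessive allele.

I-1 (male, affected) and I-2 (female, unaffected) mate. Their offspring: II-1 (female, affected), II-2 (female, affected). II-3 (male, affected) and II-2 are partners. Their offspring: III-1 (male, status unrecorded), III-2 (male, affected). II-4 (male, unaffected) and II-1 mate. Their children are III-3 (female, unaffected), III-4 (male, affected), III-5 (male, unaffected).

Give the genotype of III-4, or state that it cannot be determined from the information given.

From phenotype alone, III-4 is CC or Cc.
III-4 is affected so carries C and received c from II-4 (cc), so III-4 is Cc.

Cc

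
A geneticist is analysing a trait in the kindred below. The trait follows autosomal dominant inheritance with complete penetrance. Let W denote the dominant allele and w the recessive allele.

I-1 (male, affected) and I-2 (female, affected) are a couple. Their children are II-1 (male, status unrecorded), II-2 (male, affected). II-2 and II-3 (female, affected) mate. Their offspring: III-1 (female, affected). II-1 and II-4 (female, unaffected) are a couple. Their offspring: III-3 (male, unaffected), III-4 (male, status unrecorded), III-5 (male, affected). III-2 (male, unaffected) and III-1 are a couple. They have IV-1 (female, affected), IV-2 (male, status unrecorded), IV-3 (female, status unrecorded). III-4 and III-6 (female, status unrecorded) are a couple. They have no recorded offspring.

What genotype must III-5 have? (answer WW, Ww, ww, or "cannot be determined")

Ww

From phenotype alone, III-5 is WW or Ww.
III-5 is affected so carries W and received w from II-4 (ww), so III-5 is Ww.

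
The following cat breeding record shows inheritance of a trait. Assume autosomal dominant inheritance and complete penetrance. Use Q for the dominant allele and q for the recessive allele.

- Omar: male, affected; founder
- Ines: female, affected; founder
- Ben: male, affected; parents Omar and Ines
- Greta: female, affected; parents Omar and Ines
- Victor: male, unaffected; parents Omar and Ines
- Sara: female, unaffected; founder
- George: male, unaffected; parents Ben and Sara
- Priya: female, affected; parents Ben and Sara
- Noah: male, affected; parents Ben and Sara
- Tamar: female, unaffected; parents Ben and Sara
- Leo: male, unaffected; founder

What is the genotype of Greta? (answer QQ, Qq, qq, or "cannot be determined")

Greta's phenotype allows QQ or Qq, and no parent or child forces a single allele at both positions; consistent genotype assignments exist with Greta as QQ or Qq.

cannot be determined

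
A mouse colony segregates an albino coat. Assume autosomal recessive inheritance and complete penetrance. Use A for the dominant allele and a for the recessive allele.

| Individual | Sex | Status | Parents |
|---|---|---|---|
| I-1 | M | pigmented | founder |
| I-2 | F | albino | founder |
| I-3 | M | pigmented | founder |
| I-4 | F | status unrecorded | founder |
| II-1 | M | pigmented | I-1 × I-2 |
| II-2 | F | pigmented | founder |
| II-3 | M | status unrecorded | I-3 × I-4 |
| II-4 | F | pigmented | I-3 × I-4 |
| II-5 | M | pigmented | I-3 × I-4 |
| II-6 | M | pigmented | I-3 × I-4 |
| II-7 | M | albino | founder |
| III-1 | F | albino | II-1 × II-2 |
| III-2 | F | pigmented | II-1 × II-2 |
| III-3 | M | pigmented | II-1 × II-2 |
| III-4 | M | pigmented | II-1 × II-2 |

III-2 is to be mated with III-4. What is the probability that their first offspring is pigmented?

8/9

II-1 is pigmented so carries A and received a from I-2 (aa), so II-1 is Aa.
II-2 is pigmented so carries A and passed a to III-1 (aa), so II-2 is Aa.
III-2 is a pigmented offspring of II-1 (Aa) × II-2 (Aa), whose cross gives 1/4 AA : 1/2 Aa : 1/4 aa; conditioning on being pigmented, III-2 is AA with probability 1/3, Aa with probability 2/3.
III-4 is a pigmented offspring of II-1 (Aa) × II-2 (Aa), whose cross gives 1/4 AA : 1/2 Aa : 1/4 aa; conditioning on being pigmented, III-4 is AA with probability 1/3, Aa with probability 2/3.
Summing over parental genotype combinations, P(offspring is pigmented) = 1/9·1 + 2/9·1 + 2/9·1 + 4/9·3/4 = 8/9.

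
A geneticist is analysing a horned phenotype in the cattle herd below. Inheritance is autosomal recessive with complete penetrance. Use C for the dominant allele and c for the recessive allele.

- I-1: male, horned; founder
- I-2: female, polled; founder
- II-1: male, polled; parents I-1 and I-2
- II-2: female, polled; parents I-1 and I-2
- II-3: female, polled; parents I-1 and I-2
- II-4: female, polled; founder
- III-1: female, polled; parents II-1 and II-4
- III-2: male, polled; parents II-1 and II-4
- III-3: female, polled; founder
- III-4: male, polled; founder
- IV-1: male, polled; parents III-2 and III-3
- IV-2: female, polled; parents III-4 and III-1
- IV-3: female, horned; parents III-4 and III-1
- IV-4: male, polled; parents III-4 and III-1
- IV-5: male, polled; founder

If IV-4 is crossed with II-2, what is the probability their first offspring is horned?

III-4 is polled so carries C and passed c to IV-3 (cc), so III-4 is Cc.
III-1 is polled so carries C and passed c to IV-3 (cc), so III-1 is Cc.
IV-4 is a polled offspring of III-4 (Cc) × III-1 (Cc), whose cross gives 1/4 CC : 1/2 Cc : 1/4 cc; conditioning on being polled, IV-4 is CC with probability 1/3, Cc with probability 2/3.
II-2 is polled so carries C and received c from I-1 (cc), so II-2 is Cc.
Summing over parental genotype combinations, P(offspring is horned) = 2/3·1/4 = 1/6.

1/6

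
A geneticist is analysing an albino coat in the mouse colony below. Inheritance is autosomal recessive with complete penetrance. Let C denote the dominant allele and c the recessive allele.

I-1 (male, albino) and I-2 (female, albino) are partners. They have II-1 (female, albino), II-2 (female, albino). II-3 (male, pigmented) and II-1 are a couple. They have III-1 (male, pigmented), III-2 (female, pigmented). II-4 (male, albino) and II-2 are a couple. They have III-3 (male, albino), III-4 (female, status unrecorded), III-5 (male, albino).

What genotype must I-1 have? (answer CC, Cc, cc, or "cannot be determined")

I-1 is albino, so I-1 is cc.

cc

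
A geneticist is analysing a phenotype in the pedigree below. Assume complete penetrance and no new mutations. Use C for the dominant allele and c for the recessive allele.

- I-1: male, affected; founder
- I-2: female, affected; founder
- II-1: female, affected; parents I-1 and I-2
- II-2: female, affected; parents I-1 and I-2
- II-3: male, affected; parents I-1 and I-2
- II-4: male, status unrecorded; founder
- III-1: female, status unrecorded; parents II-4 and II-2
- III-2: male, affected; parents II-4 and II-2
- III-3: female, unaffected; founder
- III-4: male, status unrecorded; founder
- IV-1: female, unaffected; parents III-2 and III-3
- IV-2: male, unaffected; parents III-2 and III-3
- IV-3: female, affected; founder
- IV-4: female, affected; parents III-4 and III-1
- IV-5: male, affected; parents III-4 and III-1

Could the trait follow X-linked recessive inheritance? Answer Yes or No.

Yes

A consistent assignment under X-linked recessive exists: I-1 X^c Y, I-2 X^c X^c, II-1 X^c X^c, II-2 X^c X^c, II-3 X^c Y, II-4 X^C Y, III-1 X^C X^c, III-2 X^c Y, III-3 X^C X^C, III-4 X^c Y, IV-1 X^C X^c, IV-2 X^C Y, IV-3 X^c X^c, IV-4 X^c X^c, IV-5 X^c Y.
In this assignment every recorded phenotype matches its genotype and every non-founder's genotype is obtainable from its parents' genotypes, so the pedigree is consistent.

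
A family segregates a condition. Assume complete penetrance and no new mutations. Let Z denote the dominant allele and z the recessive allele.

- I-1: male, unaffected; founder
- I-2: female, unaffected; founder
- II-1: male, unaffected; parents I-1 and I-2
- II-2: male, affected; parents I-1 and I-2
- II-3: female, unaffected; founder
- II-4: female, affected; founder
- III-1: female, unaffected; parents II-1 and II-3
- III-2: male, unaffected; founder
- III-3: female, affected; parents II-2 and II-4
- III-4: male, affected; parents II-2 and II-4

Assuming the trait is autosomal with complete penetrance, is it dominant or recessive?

I-1 and I-2 are both unaffected yet have an affected child II-2. Under dominance, an affected child requires at least one affected parent, so the trait cannot be dominant.

recessive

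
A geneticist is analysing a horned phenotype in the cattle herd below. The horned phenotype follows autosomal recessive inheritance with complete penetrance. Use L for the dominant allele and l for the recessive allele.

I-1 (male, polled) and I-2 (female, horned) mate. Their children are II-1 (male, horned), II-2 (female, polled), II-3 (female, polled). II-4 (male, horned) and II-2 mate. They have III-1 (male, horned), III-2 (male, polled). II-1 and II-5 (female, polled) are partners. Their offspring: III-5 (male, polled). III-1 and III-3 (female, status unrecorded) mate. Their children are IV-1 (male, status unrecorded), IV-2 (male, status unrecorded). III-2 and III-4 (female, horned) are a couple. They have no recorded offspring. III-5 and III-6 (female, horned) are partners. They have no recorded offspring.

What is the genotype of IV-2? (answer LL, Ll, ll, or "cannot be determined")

cannot be determined

IV-2's phenotype is unrecorded, and no parent or child forces a single allele at both positions; consistent genotype assignments exist with IV-2 as Ll or ll.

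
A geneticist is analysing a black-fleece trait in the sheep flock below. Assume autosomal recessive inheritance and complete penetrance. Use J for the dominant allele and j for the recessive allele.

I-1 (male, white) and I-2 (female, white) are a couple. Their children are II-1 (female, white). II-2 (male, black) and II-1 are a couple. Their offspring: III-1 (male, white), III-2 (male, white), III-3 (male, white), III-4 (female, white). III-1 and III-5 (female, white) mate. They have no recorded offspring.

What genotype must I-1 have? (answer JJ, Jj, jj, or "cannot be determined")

I-1's phenotype allows JJ or Jj, and no parent or child forces a single allele at both positions; consistent genotype assignments exist with I-1 as JJ or Jj.

cannot be determined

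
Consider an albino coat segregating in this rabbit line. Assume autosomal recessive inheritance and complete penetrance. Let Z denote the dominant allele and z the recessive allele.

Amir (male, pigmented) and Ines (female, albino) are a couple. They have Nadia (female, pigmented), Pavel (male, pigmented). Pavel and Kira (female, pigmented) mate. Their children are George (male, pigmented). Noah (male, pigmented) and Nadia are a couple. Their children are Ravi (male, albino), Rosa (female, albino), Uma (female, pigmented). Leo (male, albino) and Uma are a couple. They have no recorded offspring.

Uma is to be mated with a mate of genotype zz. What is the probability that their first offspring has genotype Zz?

Noah is pigmented so carries Z and passed z to Ravi (zz), so Noah is Zz.
Nadia is pigmented so carries Z and received z from Ines (zz), so Nadia is Zz.
Uma is a pigmented offspring of Noah (Zz) × Nadia (Zz), whose cross gives 1/4 ZZ : 1/2 Zz : 1/4 zz; conditioning on being pigmented, Uma is ZZ with probability 1/3, Zz with probability 2/3.
Summing over parental genotype combinations, P(offspring has genotype Zz) = 1/3·1 + 2/3·1/2 = 2/3.

2/3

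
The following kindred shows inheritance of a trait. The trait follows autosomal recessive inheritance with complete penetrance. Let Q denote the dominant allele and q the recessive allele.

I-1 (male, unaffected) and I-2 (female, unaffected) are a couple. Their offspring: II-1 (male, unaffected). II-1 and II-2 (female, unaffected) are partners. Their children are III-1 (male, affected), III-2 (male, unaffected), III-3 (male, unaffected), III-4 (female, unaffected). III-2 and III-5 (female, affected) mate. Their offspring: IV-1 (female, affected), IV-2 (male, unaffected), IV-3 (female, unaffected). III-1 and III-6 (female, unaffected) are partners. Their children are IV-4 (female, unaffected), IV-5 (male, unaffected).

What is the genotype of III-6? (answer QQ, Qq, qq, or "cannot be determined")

III-6's phenotype allows QQ or Qq, and no parent or child forces a single allele at both positions; consistent genotype assignments exist with III-6 as QQ or Qq.

cannot be determined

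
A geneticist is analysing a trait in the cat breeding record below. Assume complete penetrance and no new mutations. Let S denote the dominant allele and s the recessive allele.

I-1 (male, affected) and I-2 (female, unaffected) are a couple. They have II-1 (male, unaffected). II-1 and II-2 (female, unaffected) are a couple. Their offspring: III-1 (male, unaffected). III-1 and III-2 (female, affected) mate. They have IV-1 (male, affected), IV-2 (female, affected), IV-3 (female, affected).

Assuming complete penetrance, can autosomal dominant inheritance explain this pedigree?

A consistent assignment under autosomal dominant exists: I-1 Ss, I-2 ss, II-1 ss, II-2 ss, III-1 ss, III-2 SS, IV-1 Ss, IV-2 Ss, IV-3 Ss.
In this assignment every recorded phenotype matches its genotype and every non-founder's genotype is obtainable from its parents' genotypes, so the pedigree is consistent.

Yes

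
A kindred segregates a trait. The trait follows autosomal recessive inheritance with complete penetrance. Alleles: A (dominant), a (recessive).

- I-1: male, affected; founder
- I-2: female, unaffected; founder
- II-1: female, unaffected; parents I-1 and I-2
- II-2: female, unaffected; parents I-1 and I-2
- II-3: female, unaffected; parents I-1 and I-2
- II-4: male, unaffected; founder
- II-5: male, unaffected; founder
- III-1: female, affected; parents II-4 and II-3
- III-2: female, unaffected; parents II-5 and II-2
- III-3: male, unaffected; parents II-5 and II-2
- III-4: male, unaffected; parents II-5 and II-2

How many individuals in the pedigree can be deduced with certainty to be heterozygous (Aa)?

Obligate heterozygotes: II-1 is unaffected so carries A and received a from I-1 (aa), so II-1 is Aa; II-2 is unaffected so carries A and received a from I-1 (aa), so II-2 is Aa; II-3 is unaffected so carries A and received a from I-1 (aa), so II-3 is Aa; II-4 is unaffected so carries A and passed a to III-1 (aa), so II-4 is Aa.
Every other individual is either homozygous by phenotype or has at least one consistent homozygous assignment, so the count is 4.

4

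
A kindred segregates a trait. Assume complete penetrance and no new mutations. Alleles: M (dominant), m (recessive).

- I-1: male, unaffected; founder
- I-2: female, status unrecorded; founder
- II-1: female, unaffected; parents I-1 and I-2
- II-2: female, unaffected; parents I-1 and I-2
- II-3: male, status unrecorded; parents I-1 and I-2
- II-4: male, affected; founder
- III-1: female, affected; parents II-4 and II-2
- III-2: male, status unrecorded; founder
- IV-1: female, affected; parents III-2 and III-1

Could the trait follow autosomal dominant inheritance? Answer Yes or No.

A consistent assignment under autosomal dominant exists: I-1 mm, I-2 Mm, II-1 mm, II-2 mm, II-3 Mm, II-4 MM, III-1 Mm, III-2 MM, IV-1 MM.
In this assignment every recorded phenotype matches its genotype and every non-founder's genotype is obtainable from its parents' genotypes, so the pedigree is consistent.

Yes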